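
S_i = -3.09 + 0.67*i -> [-3.09, -2.42, -1.75, -1.08, -0.41]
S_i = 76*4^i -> [76, 304, 1216, 4864, 19456]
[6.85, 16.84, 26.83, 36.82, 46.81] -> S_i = 6.85 + 9.99*i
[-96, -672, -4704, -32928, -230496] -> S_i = -96*7^i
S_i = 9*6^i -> [9, 54, 324, 1944, 11664]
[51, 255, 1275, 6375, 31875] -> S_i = 51*5^i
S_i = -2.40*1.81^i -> [-2.4, -4.34, -7.86, -14.23, -25.76]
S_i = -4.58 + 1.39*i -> [-4.58, -3.19, -1.8, -0.41, 0.98]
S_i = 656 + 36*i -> [656, 692, 728, 764, 800]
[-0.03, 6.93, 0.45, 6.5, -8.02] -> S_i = Random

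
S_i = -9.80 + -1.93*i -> [-9.8, -11.73, -13.66, -15.59, -17.52]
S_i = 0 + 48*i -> [0, 48, 96, 144, 192]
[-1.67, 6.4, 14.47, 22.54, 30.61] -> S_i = -1.67 + 8.07*i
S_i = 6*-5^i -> [6, -30, 150, -750, 3750]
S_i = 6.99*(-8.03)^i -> [6.99, -56.13, 450.72, -3619.29, 29062.93]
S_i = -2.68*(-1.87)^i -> [-2.68, 5.01, -9.37, 17.53, -32.77]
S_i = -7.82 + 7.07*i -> [-7.82, -0.75, 6.32, 13.39, 20.46]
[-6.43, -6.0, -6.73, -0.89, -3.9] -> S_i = Random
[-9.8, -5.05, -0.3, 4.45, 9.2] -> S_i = -9.80 + 4.75*i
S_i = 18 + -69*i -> [18, -51, -120, -189, -258]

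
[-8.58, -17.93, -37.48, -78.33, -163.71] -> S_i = -8.58*2.09^i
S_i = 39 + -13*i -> [39, 26, 13, 0, -13]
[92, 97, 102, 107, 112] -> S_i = 92 + 5*i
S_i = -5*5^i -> [-5, -25, -125, -625, -3125]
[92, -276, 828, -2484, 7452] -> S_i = 92*-3^i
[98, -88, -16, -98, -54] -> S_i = Random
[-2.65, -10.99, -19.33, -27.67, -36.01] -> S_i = -2.65 + -8.34*i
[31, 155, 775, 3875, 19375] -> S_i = 31*5^i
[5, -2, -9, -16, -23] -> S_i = 5 + -7*i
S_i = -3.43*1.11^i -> [-3.43, -3.81, -4.23, -4.69, -5.21]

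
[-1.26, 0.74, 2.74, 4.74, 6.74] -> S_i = -1.26 + 2.00*i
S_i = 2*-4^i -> [2, -8, 32, -128, 512]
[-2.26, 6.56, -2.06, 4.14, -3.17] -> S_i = Random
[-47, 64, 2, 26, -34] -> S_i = Random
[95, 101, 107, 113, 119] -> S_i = 95 + 6*i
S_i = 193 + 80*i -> [193, 273, 353, 433, 513]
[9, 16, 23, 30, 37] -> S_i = 9 + 7*i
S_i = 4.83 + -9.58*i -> [4.83, -4.75, -14.33, -23.91, -33.49]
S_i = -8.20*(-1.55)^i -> [-8.2, 12.71, -19.7, 30.54, -47.33]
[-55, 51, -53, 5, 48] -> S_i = Random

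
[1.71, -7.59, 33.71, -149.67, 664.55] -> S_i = 1.71*(-4.44)^i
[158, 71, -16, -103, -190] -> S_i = 158 + -87*i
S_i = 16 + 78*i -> [16, 94, 172, 250, 328]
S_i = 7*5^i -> [7, 35, 175, 875, 4375]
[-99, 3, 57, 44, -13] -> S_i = Random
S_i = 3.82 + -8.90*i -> [3.82, -5.08, -13.98, -22.88, -31.78]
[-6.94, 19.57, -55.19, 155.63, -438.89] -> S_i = -6.94*(-2.82)^i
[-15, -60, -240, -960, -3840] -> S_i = -15*4^i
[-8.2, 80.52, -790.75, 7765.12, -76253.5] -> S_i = -8.20*(-9.82)^i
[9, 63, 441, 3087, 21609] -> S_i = 9*7^i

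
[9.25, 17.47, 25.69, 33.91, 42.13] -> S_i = 9.25 + 8.22*i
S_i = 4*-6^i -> [4, -24, 144, -864, 5184]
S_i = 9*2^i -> [9, 18, 36, 72, 144]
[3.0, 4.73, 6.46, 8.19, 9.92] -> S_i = 3.00 + 1.73*i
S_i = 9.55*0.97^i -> [9.55, 9.26, 8.99, 8.72, 8.45]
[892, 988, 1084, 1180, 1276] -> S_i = 892 + 96*i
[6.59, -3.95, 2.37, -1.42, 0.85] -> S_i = 6.59*(-0.60)^i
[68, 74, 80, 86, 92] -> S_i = 68 + 6*i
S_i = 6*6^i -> [6, 36, 216, 1296, 7776]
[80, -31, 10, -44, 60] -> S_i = Random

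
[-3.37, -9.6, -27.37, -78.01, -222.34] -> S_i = -3.37*2.85^i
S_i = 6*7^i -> [6, 42, 294, 2058, 14406]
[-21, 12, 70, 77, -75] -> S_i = Random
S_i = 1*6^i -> [1, 6, 36, 216, 1296]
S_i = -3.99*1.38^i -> [-3.99, -5.51, -7.6, -10.49, -14.47]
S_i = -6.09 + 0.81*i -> [-6.09, -5.28, -4.47, -3.66, -2.85]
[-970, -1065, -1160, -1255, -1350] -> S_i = -970 + -95*i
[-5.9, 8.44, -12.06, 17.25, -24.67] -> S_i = -5.90*(-1.43)^i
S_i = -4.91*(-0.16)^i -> [-4.91, 0.79, -0.13, 0.02, -0.0]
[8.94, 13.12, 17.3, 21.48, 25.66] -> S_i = 8.94 + 4.18*i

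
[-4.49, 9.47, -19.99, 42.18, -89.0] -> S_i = -4.49*(-2.11)^i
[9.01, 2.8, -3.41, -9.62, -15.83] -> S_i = 9.01 + -6.21*i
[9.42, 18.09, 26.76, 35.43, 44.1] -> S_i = 9.42 + 8.67*i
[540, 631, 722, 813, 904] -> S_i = 540 + 91*i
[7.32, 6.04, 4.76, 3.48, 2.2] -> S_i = 7.32 + -1.28*i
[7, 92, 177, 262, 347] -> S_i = 7 + 85*i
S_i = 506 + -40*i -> [506, 466, 426, 386, 346]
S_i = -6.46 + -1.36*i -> [-6.46, -7.82, -9.18, -10.54, -11.9]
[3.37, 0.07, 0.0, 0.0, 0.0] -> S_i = 3.37*0.02^i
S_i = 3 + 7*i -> [3, 10, 17, 24, 31]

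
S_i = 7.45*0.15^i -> [7.45, 1.12, 0.17, 0.03, 0.0]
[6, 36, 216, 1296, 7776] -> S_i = 6*6^i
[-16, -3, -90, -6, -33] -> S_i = Random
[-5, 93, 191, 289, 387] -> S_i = -5 + 98*i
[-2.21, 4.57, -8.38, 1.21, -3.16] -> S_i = Random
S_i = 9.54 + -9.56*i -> [9.54, -0.02, -9.58, -19.14, -28.7]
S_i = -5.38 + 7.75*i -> [-5.38, 2.37, 10.12, 17.87, 25.62]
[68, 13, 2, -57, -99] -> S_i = Random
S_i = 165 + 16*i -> [165, 181, 197, 213, 229]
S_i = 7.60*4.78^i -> [7.6, 36.33, 173.65, 830.04, 3967.58]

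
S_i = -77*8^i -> [-77, -616, -4928, -39424, -315392]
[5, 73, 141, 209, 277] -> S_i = 5 + 68*i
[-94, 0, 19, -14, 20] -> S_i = Random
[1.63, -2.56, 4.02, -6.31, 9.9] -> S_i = 1.63*(-1.57)^i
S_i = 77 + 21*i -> [77, 98, 119, 140, 161]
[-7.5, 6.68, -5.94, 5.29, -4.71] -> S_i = -7.50*(-0.89)^i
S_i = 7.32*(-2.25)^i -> [7.32, -16.47, 37.06, -83.38, 187.6]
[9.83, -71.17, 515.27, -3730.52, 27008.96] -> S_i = 9.83*(-7.24)^i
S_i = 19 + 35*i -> [19, 54, 89, 124, 159]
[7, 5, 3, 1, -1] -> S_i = 7 + -2*i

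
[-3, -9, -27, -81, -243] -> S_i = -3*3^i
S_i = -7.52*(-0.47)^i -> [-7.52, 3.53, -1.66, 0.78, -0.37]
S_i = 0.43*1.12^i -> [0.43, 0.48, 0.54, 0.6, 0.68]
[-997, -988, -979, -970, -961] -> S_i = -997 + 9*i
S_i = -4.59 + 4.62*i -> [-4.59, 0.03, 4.65, 9.27, 13.89]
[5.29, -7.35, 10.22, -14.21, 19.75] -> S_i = 5.29*(-1.39)^i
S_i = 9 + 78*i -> [9, 87, 165, 243, 321]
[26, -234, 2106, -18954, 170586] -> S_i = 26*-9^i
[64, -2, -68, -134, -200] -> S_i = 64 + -66*i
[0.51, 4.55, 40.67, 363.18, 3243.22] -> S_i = 0.51*8.93^i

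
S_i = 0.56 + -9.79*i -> [0.56, -9.23, -19.02, -28.81, -38.6]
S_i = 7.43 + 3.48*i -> [7.43, 10.91, 14.39, 17.87, 21.35]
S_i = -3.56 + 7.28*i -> [-3.56, 3.72, 11.0, 18.28, 25.56]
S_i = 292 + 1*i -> [292, 293, 294, 295, 296]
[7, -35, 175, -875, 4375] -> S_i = 7*-5^i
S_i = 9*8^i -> [9, 72, 576, 4608, 36864]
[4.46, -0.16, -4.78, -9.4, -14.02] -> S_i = 4.46 + -4.62*i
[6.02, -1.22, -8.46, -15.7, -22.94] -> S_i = 6.02 + -7.24*i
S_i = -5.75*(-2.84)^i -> [-5.75, 16.33, -46.38, 131.71, -374.06]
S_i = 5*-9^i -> [5, -45, 405, -3645, 32805]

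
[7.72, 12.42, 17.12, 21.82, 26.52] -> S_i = 7.72 + 4.70*i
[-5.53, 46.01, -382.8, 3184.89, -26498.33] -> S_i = -5.53*(-8.32)^i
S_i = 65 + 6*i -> [65, 71, 77, 83, 89]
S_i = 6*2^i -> [6, 12, 24, 48, 96]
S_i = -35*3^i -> [-35, -105, -315, -945, -2835]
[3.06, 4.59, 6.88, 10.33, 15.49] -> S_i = 3.06*1.50^i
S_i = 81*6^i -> [81, 486, 2916, 17496, 104976]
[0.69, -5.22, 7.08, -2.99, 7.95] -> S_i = Random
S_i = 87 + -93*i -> [87, -6, -99, -192, -285]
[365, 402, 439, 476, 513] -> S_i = 365 + 37*i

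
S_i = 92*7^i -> [92, 644, 4508, 31556, 220892]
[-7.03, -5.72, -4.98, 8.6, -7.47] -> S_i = Random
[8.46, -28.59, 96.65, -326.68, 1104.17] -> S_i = 8.46*(-3.38)^i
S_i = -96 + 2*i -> [-96, -94, -92, -90, -88]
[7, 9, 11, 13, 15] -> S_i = 7 + 2*i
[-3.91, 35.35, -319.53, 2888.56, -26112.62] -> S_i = -3.91*(-9.04)^i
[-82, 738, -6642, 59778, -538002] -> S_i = -82*-9^i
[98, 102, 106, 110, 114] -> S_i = 98 + 4*i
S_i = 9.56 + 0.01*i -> [9.56, 9.57, 9.58, 9.59, 9.6]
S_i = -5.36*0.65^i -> [-5.36, -3.48, -2.26, -1.47, -0.96]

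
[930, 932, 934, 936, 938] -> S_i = 930 + 2*i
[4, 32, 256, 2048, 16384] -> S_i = 4*8^i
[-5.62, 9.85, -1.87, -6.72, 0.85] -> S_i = Random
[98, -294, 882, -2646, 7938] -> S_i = 98*-3^i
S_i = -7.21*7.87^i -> [-7.21, -56.74, -446.57, -3514.47, -27658.85]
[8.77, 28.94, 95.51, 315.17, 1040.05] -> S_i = 8.77*3.30^i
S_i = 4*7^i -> [4, 28, 196, 1372, 9604]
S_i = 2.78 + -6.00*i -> [2.78, -3.22, -9.22, -15.22, -21.22]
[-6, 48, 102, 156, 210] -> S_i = -6 + 54*i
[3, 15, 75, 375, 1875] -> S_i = 3*5^i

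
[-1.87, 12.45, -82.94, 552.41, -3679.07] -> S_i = -1.87*(-6.66)^i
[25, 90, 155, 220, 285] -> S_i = 25 + 65*i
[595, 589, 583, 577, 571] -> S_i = 595 + -6*i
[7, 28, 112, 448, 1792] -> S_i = 7*4^i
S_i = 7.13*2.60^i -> [7.13, 18.54, 48.2, 125.32, 325.82]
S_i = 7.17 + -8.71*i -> [7.17, -1.54, -10.25, -18.96, -27.67]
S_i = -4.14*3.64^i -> [-4.14, -15.07, -54.85, -199.67, -726.78]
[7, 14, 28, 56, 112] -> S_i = 7*2^i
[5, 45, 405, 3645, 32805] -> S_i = 5*9^i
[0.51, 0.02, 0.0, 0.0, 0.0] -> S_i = 0.51*0.03^i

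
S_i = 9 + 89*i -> [9, 98, 187, 276, 365]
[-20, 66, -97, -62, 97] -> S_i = Random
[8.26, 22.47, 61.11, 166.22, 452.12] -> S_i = 8.26*2.72^i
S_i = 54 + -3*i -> [54, 51, 48, 45, 42]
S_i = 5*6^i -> [5, 30, 180, 1080, 6480]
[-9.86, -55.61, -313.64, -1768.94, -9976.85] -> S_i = -9.86*5.64^i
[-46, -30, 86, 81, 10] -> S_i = Random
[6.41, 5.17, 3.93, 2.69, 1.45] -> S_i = 6.41 + -1.24*i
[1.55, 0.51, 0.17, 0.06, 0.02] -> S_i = 1.55*0.33^i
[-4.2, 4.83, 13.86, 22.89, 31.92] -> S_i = -4.20 + 9.03*i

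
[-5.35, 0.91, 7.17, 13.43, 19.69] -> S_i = -5.35 + 6.26*i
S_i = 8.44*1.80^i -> [8.44, 15.19, 27.35, 49.22, 88.6]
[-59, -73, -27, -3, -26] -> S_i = Random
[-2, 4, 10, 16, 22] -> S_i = -2 + 6*i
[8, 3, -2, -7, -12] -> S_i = 8 + -5*i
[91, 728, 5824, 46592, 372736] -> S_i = 91*8^i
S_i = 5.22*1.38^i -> [5.22, 7.2, 9.94, 13.72, 18.93]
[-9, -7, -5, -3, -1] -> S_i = -9 + 2*i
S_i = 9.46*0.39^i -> [9.46, 3.69, 1.44, 0.56, 0.22]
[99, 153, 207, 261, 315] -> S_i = 99 + 54*i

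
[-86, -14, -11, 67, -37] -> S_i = Random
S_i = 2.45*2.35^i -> [2.45, 5.76, 13.53, 31.8, 74.72]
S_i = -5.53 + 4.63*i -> [-5.53, -0.9, 3.73, 8.36, 12.99]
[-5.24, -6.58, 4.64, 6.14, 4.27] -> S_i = Random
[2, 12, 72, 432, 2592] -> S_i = 2*6^i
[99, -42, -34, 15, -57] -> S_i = Random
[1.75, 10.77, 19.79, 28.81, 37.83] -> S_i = 1.75 + 9.02*i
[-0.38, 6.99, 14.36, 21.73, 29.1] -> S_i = -0.38 + 7.37*i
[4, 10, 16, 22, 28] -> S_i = 4 + 6*i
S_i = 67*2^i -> [67, 134, 268, 536, 1072]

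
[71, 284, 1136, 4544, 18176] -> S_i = 71*4^i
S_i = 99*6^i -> [99, 594, 3564, 21384, 128304]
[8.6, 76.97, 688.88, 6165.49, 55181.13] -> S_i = 8.60*8.95^i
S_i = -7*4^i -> [-7, -28, -112, -448, -1792]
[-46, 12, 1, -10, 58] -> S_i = Random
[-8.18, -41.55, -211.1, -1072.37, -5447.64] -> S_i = -8.18*5.08^i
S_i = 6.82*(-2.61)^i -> [6.82, -17.8, 46.46, -121.26, 316.48]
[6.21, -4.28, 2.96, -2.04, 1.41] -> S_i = 6.21*(-0.69)^i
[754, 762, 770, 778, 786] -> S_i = 754 + 8*i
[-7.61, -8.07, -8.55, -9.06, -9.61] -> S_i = -7.61*1.06^i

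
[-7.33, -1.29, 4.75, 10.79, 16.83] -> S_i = -7.33 + 6.04*i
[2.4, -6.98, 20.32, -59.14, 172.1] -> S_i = 2.40*(-2.91)^i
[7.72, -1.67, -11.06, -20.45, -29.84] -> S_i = 7.72 + -9.39*i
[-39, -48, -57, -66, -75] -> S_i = -39 + -9*i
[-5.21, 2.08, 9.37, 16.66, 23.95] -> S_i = -5.21 + 7.29*i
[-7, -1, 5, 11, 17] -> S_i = -7 + 6*i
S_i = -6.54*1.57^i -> [-6.54, -10.27, -16.12, -25.31, -39.74]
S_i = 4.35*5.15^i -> [4.35, 22.4, 115.37, 594.17, 3059.98]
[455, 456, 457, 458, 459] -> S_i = 455 + 1*i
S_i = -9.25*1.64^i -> [-9.25, -15.17, -24.88, -40.8, -66.91]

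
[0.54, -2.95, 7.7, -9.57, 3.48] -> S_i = Random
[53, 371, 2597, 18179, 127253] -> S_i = 53*7^i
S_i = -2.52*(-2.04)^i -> [-2.52, 5.14, -10.49, 21.39, -43.64]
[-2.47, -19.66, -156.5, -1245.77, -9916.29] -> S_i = -2.47*7.96^i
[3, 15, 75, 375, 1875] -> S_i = 3*5^i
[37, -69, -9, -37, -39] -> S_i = Random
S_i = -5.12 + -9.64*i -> [-5.12, -14.76, -24.4, -34.04, -43.68]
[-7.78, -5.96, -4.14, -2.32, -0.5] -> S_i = -7.78 + 1.82*i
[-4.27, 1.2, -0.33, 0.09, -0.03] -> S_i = -4.27*(-0.28)^i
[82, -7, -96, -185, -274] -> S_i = 82 + -89*i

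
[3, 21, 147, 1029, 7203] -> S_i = 3*7^i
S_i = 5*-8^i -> [5, -40, 320, -2560, 20480]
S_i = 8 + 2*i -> [8, 10, 12, 14, 16]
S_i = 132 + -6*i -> [132, 126, 120, 114, 108]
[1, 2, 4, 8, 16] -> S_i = 1*2^i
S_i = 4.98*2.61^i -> [4.98, 13.0, 33.92, 88.54, 231.1]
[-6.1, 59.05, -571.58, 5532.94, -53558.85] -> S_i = -6.10*(-9.68)^i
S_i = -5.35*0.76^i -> [-5.35, -4.07, -3.09, -2.35, -1.78]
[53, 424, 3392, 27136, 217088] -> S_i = 53*8^i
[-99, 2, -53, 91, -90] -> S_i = Random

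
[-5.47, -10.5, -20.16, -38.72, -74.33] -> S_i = -5.47*1.92^i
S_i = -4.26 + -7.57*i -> [-4.26, -11.83, -19.4, -26.97, -34.54]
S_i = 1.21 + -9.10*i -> [1.21, -7.89, -16.99, -26.09, -35.19]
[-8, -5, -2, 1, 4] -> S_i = -8 + 3*i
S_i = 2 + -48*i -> [2, -46, -94, -142, -190]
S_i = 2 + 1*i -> [2, 3, 4, 5, 6]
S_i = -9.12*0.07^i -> [-9.12, -0.64, -0.04, -0.0, -0.0]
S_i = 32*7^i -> [32, 224, 1568, 10976, 76832]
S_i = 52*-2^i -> [52, -104, 208, -416, 832]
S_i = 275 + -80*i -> [275, 195, 115, 35, -45]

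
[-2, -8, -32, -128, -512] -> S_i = -2*4^i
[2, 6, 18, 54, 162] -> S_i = 2*3^i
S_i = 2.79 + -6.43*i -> [2.79, -3.64, -10.07, -16.5, -22.93]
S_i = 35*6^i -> [35, 210, 1260, 7560, 45360]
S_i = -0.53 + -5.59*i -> [-0.53, -6.12, -11.71, -17.3, -22.89]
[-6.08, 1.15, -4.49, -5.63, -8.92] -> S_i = Random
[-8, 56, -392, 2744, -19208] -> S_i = -8*-7^i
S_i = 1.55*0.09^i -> [1.55, 0.14, 0.01, 0.0, 0.0]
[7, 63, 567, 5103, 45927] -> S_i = 7*9^i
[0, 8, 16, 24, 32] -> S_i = 0 + 8*i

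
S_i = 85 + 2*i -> [85, 87, 89, 91, 93]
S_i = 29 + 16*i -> [29, 45, 61, 77, 93]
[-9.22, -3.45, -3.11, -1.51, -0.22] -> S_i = Random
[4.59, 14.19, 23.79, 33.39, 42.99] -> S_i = 4.59 + 9.60*i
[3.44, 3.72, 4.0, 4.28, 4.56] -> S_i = 3.44 + 0.28*i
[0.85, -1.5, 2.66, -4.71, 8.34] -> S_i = 0.85*(-1.77)^i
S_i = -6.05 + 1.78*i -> [-6.05, -4.27, -2.49, -0.71, 1.07]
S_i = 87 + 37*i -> [87, 124, 161, 198, 235]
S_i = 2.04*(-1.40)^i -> [2.04, -2.86, 4.0, -5.6, 7.84]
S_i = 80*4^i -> [80, 320, 1280, 5120, 20480]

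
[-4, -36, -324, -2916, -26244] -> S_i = -4*9^i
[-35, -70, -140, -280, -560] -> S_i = -35*2^i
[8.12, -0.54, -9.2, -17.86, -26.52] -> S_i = 8.12 + -8.66*i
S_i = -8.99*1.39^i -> [-8.99, -12.5, -17.37, -24.14, -33.56]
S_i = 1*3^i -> [1, 3, 9, 27, 81]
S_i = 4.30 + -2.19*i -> [4.3, 2.11, -0.08, -2.27, -4.46]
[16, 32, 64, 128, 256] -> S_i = 16*2^i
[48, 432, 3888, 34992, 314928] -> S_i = 48*9^i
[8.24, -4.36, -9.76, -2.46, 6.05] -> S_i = Random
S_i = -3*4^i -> [-3, -12, -48, -192, -768]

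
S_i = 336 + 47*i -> [336, 383, 430, 477, 524]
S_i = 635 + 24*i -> [635, 659, 683, 707, 731]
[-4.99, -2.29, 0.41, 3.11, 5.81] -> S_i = -4.99 + 2.70*i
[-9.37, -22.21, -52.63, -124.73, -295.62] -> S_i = -9.37*2.37^i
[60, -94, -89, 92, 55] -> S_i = Random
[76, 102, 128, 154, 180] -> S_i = 76 + 26*i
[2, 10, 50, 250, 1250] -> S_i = 2*5^i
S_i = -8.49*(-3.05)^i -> [-8.49, 25.89, -78.98, 240.88, -734.69]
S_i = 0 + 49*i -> [0, 49, 98, 147, 196]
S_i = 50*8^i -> [50, 400, 3200, 25600, 204800]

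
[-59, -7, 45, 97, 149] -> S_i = -59 + 52*i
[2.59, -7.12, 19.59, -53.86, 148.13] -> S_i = 2.59*(-2.75)^i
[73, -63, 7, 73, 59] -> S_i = Random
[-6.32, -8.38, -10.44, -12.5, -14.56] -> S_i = -6.32 + -2.06*i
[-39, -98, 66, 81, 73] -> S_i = Random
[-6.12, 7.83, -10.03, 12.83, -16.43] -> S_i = -6.12*(-1.28)^i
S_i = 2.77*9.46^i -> [2.77, 26.2, 247.89, 2345.06, 22184.23]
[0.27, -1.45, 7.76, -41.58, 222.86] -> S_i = 0.27*(-5.36)^i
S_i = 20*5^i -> [20, 100, 500, 2500, 12500]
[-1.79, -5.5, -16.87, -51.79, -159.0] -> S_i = -1.79*3.07^i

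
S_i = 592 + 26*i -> [592, 618, 644, 670, 696]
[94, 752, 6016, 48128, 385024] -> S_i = 94*8^i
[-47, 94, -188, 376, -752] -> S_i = -47*-2^i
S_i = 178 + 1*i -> [178, 179, 180, 181, 182]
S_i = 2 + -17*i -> [2, -15, -32, -49, -66]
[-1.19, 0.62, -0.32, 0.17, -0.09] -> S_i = -1.19*(-0.52)^i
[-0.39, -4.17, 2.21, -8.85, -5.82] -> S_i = Random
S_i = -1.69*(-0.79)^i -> [-1.69, 1.34, -1.05, 0.83, -0.66]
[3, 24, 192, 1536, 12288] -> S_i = 3*8^i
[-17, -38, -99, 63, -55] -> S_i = Random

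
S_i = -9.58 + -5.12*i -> [-9.58, -14.7, -19.82, -24.94, -30.06]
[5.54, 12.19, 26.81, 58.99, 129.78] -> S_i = 5.54*2.20^i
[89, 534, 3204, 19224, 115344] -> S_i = 89*6^i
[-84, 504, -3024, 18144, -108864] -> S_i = -84*-6^i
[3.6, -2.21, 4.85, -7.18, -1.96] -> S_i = Random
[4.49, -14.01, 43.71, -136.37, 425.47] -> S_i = 4.49*(-3.12)^i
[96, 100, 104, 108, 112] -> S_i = 96 + 4*i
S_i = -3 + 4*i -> [-3, 1, 5, 9, 13]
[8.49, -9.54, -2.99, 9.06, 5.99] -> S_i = Random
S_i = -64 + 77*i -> [-64, 13, 90, 167, 244]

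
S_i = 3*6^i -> [3, 18, 108, 648, 3888]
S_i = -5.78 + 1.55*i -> [-5.78, -4.23, -2.68, -1.13, 0.42]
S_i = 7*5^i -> [7, 35, 175, 875, 4375]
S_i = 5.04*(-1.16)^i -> [5.04, -5.85, 6.78, -7.87, 9.13]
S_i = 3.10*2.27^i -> [3.1, 7.04, 15.97, 36.26, 82.31]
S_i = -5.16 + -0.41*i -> [-5.16, -5.57, -5.98, -6.39, -6.8]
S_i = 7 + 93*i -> [7, 100, 193, 286, 379]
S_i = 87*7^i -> [87, 609, 4263, 29841, 208887]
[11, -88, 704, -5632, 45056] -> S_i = 11*-8^i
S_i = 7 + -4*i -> [7, 3, -1, -5, -9]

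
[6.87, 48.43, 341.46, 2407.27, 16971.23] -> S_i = 6.87*7.05^i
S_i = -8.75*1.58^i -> [-8.75, -13.82, -21.84, -34.51, -54.53]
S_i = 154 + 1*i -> [154, 155, 156, 157, 158]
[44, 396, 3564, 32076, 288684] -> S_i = 44*9^i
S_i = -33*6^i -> [-33, -198, -1188, -7128, -42768]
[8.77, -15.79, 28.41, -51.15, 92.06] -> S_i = 8.77*(-1.80)^i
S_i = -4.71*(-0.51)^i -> [-4.71, 2.4, -1.23, 0.62, -0.32]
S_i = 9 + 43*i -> [9, 52, 95, 138, 181]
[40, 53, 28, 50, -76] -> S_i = Random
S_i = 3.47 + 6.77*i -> [3.47, 10.24, 17.01, 23.78, 30.55]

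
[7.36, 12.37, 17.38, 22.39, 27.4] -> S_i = 7.36 + 5.01*i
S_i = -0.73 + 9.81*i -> [-0.73, 9.08, 18.89, 28.7, 38.51]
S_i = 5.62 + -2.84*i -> [5.62, 2.78, -0.06, -2.9, -5.74]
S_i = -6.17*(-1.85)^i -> [-6.17, 11.41, -21.12, 39.07, -72.27]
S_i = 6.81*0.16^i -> [6.81, 1.09, 0.17, 0.03, 0.0]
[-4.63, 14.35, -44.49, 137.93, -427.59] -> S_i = -4.63*(-3.10)^i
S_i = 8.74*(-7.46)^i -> [8.74, -65.2, 486.39, -3628.51, 27068.66]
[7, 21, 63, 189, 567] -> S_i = 7*3^i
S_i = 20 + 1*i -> [20, 21, 22, 23, 24]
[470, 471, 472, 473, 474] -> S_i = 470 + 1*i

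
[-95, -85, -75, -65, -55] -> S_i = -95 + 10*i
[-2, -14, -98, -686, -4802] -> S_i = -2*7^i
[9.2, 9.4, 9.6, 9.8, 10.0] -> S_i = 9.20 + 0.20*i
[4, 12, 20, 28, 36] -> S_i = 4 + 8*i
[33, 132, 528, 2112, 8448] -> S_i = 33*4^i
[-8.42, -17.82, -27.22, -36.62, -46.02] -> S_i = -8.42 + -9.40*i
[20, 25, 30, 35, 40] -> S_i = 20 + 5*i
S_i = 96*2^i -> [96, 192, 384, 768, 1536]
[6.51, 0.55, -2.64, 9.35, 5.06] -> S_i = Random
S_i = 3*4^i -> [3, 12, 48, 192, 768]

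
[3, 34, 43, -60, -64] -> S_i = Random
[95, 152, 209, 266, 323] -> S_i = 95 + 57*i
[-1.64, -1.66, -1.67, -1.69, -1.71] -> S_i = -1.64*1.01^i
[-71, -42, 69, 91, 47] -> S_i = Random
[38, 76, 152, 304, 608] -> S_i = 38*2^i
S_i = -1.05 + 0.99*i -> [-1.05, -0.06, 0.93, 1.92, 2.91]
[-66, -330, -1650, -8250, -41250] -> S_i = -66*5^i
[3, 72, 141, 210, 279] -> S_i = 3 + 69*i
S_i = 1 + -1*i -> [1, 0, -1, -2, -3]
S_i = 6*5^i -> [6, 30, 150, 750, 3750]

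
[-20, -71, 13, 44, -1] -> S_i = Random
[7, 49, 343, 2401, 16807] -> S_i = 7*7^i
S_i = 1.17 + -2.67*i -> [1.17, -1.5, -4.17, -6.84, -9.51]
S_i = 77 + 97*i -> [77, 174, 271, 368, 465]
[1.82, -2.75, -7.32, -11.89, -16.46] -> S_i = 1.82 + -4.57*i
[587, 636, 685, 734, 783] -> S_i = 587 + 49*i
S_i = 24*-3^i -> [24, -72, 216, -648, 1944]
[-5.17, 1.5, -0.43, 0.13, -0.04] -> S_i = -5.17*(-0.29)^i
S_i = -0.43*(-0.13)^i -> [-0.43, 0.06, -0.01, 0.0, -0.0]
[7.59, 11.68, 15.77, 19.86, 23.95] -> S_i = 7.59 + 4.09*i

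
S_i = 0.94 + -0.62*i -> [0.94, 0.32, -0.3, -0.92, -1.54]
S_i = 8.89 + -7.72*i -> [8.89, 1.17, -6.55, -14.27, -21.99]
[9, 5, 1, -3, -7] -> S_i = 9 + -4*i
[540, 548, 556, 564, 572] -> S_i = 540 + 8*i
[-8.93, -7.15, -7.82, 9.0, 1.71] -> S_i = Random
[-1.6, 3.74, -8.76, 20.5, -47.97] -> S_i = -1.60*(-2.34)^i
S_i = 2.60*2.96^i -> [2.6, 7.7, 22.78, 67.43, 199.59]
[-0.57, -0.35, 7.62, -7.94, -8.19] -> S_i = Random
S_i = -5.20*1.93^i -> [-5.2, -10.04, -19.37, -37.38, -72.15]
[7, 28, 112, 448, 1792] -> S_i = 7*4^i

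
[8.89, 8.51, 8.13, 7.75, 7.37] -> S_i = 8.89 + -0.38*i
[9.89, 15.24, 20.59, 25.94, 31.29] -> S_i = 9.89 + 5.35*i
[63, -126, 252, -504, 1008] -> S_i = 63*-2^i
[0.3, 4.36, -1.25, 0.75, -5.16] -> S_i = Random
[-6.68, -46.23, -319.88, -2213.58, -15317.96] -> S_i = -6.68*6.92^i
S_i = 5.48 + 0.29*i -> [5.48, 5.77, 6.06, 6.35, 6.64]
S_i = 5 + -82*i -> [5, -77, -159, -241, -323]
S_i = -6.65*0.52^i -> [-6.65, -3.46, -1.8, -0.94, -0.49]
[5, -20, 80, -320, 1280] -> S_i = 5*-4^i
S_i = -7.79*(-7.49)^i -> [-7.79, 58.35, -437.02, 3273.28, -24516.85]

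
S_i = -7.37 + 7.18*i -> [-7.37, -0.19, 6.99, 14.17, 21.35]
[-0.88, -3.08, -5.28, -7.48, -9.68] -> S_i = -0.88 + -2.20*i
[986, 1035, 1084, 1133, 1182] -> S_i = 986 + 49*i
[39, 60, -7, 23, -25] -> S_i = Random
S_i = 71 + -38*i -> [71, 33, -5, -43, -81]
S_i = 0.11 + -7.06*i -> [0.11, -6.95, -14.01, -21.07, -28.13]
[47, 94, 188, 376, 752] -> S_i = 47*2^i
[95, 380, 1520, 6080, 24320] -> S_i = 95*4^i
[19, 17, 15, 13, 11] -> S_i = 19 + -2*i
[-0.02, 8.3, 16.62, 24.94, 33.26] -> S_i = -0.02 + 8.32*i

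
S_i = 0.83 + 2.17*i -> [0.83, 3.0, 5.17, 7.34, 9.51]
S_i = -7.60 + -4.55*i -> [-7.6, -12.15, -16.7, -21.25, -25.8]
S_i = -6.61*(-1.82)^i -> [-6.61, 12.03, -21.89, 39.85, -72.52]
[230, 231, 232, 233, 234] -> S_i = 230 + 1*i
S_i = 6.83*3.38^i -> [6.83, 23.09, 78.03, 263.74, 891.43]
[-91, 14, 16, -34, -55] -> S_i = Random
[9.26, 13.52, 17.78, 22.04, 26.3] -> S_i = 9.26 + 4.26*i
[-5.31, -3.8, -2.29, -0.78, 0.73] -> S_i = -5.31 + 1.51*i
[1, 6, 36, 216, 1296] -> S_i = 1*6^i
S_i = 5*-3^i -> [5, -15, 45, -135, 405]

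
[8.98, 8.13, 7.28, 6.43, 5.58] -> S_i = 8.98 + -0.85*i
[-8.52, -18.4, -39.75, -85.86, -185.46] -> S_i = -8.52*2.16^i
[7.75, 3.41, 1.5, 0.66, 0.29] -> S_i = 7.75*0.44^i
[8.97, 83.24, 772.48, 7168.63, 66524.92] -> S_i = 8.97*9.28^i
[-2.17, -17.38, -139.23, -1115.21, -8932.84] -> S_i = -2.17*8.01^i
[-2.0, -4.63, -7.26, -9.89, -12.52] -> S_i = -2.00 + -2.63*i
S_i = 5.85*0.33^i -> [5.85, 1.93, 0.64, 0.21, 0.07]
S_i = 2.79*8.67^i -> [2.79, 24.19, 209.72, 1818.28, 15764.51]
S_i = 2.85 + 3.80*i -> [2.85, 6.65, 10.45, 14.25, 18.05]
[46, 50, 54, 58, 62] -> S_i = 46 + 4*i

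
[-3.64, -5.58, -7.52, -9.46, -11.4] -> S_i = -3.64 + -1.94*i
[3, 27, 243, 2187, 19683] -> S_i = 3*9^i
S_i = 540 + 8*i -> [540, 548, 556, 564, 572]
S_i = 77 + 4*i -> [77, 81, 85, 89, 93]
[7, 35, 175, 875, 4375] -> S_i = 7*5^i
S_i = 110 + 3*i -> [110, 113, 116, 119, 122]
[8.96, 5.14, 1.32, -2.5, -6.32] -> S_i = 8.96 + -3.82*i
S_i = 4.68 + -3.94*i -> [4.68, 0.74, -3.2, -7.14, -11.08]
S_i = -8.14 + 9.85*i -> [-8.14, 1.71, 11.56, 21.41, 31.26]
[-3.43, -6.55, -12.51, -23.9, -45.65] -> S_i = -3.43*1.91^i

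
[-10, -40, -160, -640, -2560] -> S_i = -10*4^i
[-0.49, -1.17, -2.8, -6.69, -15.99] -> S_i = -0.49*2.39^i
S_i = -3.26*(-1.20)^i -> [-3.26, 3.91, -4.69, 5.63, -6.76]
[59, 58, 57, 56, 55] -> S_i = 59 + -1*i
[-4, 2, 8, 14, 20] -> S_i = -4 + 6*i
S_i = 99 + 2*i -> [99, 101, 103, 105, 107]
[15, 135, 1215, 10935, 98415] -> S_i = 15*9^i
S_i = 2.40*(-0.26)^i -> [2.4, -0.62, 0.16, -0.04, 0.01]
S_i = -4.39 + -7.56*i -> [-4.39, -11.95, -19.51, -27.07, -34.63]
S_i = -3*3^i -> [-3, -9, -27, -81, -243]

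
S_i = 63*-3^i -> [63, -189, 567, -1701, 5103]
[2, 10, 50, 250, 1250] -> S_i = 2*5^i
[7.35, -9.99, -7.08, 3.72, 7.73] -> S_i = Random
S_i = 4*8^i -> [4, 32, 256, 2048, 16384]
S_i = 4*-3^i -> [4, -12, 36, -108, 324]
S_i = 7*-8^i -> [7, -56, 448, -3584, 28672]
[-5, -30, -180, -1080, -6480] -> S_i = -5*6^i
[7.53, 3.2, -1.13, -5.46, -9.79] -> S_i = 7.53 + -4.33*i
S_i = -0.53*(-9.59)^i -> [-0.53, 5.08, -48.74, 467.45, -4482.81]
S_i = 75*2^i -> [75, 150, 300, 600, 1200]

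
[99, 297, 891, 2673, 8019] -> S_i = 99*3^i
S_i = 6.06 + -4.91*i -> [6.06, 1.15, -3.76, -8.67, -13.58]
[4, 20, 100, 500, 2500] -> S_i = 4*5^i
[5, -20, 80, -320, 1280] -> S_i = 5*-4^i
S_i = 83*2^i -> [83, 166, 332, 664, 1328]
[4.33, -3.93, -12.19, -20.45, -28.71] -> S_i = 4.33 + -8.26*i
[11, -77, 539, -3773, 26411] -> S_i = 11*-7^i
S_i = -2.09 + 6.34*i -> [-2.09, 4.25, 10.59, 16.93, 23.27]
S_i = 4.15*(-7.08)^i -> [4.15, -29.38, 208.02, -1472.81, 10427.52]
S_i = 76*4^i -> [76, 304, 1216, 4864, 19456]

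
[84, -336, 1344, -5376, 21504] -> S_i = 84*-4^i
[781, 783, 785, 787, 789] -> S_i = 781 + 2*i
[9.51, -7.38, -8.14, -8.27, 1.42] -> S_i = Random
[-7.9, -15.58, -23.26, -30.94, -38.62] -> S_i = -7.90 + -7.68*i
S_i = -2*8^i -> [-2, -16, -128, -1024, -8192]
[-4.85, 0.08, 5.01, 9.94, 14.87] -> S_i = -4.85 + 4.93*i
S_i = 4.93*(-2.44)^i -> [4.93, -12.03, 29.35, -71.62, 174.75]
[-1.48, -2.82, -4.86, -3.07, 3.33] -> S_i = Random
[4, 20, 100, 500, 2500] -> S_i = 4*5^i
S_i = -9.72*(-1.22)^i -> [-9.72, 11.86, -14.47, 17.65, -21.53]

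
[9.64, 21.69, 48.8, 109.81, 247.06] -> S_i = 9.64*2.25^i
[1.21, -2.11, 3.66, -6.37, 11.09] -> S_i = 1.21*(-1.74)^i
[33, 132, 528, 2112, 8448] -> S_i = 33*4^i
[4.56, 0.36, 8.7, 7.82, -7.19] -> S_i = Random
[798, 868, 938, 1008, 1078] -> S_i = 798 + 70*i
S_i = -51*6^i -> [-51, -306, -1836, -11016, -66096]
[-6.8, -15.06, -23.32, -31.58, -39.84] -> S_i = -6.80 + -8.26*i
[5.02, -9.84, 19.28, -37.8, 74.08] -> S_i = 5.02*(-1.96)^i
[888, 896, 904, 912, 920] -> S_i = 888 + 8*i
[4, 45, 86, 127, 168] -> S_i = 4 + 41*i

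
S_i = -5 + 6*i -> [-5, 1, 7, 13, 19]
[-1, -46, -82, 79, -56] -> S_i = Random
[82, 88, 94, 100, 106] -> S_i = 82 + 6*i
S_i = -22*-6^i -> [-22, 132, -792, 4752, -28512]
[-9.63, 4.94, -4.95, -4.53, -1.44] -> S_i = Random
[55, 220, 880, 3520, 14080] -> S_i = 55*4^i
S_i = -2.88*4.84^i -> [-2.88, -13.94, -67.47, -326.53, -1580.43]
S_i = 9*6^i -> [9, 54, 324, 1944, 11664]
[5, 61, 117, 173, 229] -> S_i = 5 + 56*i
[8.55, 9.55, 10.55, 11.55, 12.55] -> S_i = 8.55 + 1.00*i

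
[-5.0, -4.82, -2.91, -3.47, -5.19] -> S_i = Random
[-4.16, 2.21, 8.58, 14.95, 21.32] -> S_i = -4.16 + 6.37*i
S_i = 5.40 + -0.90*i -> [5.4, 4.5, 3.6, 2.7, 1.8]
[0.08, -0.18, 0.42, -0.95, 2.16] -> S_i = 0.08*(-2.28)^i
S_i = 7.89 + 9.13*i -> [7.89, 17.02, 26.15, 35.28, 44.41]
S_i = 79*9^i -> [79, 711, 6399, 57591, 518319]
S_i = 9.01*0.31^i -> [9.01, 2.79, 0.87, 0.27, 0.08]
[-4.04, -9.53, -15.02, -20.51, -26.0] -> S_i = -4.04 + -5.49*i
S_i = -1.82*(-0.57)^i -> [-1.82, 1.04, -0.59, 0.34, -0.19]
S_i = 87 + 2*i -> [87, 89, 91, 93, 95]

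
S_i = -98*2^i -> [-98, -196, -392, -784, -1568]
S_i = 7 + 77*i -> [7, 84, 161, 238, 315]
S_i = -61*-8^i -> [-61, 488, -3904, 31232, -249856]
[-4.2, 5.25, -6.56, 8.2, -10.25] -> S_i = -4.20*(-1.25)^i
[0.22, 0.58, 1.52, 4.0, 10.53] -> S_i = 0.22*2.63^i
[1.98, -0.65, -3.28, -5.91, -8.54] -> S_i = 1.98 + -2.63*i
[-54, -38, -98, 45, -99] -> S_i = Random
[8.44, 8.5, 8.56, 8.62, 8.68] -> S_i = 8.44 + 0.06*i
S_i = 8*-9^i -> [8, -72, 648, -5832, 52488]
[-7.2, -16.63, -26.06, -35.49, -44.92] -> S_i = -7.20 + -9.43*i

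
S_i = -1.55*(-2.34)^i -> [-1.55, 3.63, -8.49, 19.86, -46.47]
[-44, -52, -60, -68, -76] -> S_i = -44 + -8*i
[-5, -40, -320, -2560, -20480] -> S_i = -5*8^i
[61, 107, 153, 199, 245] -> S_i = 61 + 46*i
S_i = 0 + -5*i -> [0, -5, -10, -15, -20]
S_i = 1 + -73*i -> [1, -72, -145, -218, -291]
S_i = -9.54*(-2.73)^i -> [-9.54, 26.04, -71.1, 194.1, -529.91]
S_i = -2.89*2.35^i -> [-2.89, -6.79, -15.96, -37.51, -88.14]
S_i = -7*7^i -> [-7, -49, -343, -2401, -16807]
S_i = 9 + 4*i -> [9, 13, 17, 21, 25]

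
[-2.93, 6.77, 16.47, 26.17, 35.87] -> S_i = -2.93 + 9.70*i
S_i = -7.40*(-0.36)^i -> [-7.4, 2.66, -0.96, 0.35, -0.12]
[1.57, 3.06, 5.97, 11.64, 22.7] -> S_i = 1.57*1.95^i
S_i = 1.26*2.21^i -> [1.26, 2.78, 6.15, 13.6, 30.06]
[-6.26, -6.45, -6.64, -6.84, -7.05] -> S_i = -6.26*1.03^i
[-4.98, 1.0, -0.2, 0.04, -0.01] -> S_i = -4.98*(-0.20)^i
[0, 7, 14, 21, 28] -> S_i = 0 + 7*i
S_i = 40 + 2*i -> [40, 42, 44, 46, 48]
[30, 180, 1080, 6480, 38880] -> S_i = 30*6^i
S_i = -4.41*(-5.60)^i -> [-4.41, 24.7, -138.3, 774.47, -4337.01]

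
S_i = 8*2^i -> [8, 16, 32, 64, 128]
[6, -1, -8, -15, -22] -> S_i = 6 + -7*i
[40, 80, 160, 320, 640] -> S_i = 40*2^i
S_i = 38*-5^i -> [38, -190, 950, -4750, 23750]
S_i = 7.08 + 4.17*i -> [7.08, 11.25, 15.42, 19.59, 23.76]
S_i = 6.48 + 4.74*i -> [6.48, 11.22, 15.96, 20.7, 25.44]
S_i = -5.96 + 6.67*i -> [-5.96, 0.71, 7.38, 14.05, 20.72]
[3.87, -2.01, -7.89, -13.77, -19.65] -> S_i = 3.87 + -5.88*i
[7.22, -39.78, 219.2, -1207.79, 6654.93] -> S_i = 7.22*(-5.51)^i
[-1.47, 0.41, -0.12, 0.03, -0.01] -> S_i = -1.47*(-0.28)^i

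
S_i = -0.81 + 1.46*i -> [-0.81, 0.65, 2.11, 3.57, 5.03]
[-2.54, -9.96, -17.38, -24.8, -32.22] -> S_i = -2.54 + -7.42*i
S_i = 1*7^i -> [1, 7, 49, 343, 2401]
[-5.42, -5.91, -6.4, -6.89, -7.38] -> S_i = -5.42 + -0.49*i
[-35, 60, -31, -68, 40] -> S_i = Random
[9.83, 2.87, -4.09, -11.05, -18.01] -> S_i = 9.83 + -6.96*i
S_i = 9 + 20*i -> [9, 29, 49, 69, 89]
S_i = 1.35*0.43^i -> [1.35, 0.58, 0.25, 0.11, 0.05]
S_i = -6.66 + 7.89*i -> [-6.66, 1.23, 9.12, 17.01, 24.9]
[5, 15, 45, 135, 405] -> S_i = 5*3^i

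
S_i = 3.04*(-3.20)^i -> [3.04, -9.73, 31.13, -99.61, 318.77]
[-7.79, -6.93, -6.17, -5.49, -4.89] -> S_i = -7.79*0.89^i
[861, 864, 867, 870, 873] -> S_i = 861 + 3*i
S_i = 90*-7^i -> [90, -630, 4410, -30870, 216090]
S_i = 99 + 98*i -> [99, 197, 295, 393, 491]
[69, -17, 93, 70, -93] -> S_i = Random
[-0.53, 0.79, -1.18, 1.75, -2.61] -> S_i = -0.53*(-1.49)^i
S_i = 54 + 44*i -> [54, 98, 142, 186, 230]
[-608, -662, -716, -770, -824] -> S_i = -608 + -54*i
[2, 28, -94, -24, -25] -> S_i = Random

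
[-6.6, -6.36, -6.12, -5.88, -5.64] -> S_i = -6.60 + 0.24*i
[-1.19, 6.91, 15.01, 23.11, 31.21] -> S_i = -1.19 + 8.10*i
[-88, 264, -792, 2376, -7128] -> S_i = -88*-3^i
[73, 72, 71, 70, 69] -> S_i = 73 + -1*i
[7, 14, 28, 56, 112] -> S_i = 7*2^i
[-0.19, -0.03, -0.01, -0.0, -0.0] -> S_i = -0.19*0.17^i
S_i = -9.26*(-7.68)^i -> [-9.26, 71.12, -546.18, 4194.64, -32214.83]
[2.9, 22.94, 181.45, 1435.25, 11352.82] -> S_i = 2.90*7.91^i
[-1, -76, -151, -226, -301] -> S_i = -1 + -75*i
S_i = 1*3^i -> [1, 3, 9, 27, 81]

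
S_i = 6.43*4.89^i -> [6.43, 31.44, 153.75, 751.86, 3676.6]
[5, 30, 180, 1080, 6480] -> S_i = 5*6^i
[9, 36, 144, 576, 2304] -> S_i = 9*4^i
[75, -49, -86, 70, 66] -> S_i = Random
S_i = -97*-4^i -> [-97, 388, -1552, 6208, -24832]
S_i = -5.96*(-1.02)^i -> [-5.96, 6.08, -6.2, 6.32, -6.45]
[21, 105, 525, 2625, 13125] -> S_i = 21*5^i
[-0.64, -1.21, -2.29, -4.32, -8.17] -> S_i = -0.64*1.89^i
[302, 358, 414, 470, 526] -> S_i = 302 + 56*i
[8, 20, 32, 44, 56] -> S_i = 8 + 12*i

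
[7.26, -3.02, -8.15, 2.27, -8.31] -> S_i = Random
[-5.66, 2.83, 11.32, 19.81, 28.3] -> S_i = -5.66 + 8.49*i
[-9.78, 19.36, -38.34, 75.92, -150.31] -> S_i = -9.78*(-1.98)^i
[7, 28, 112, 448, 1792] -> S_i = 7*4^i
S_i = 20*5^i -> [20, 100, 500, 2500, 12500]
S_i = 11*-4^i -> [11, -44, 176, -704, 2816]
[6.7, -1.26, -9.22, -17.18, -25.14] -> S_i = 6.70 + -7.96*i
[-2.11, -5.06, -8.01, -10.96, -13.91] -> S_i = -2.11 + -2.95*i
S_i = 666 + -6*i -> [666, 660, 654, 648, 642]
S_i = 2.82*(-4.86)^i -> [2.82, -13.71, 66.61, -323.71, 1573.24]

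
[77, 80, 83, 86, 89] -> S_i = 77 + 3*i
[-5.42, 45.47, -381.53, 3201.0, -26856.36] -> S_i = -5.42*(-8.39)^i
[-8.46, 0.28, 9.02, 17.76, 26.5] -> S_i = -8.46 + 8.74*i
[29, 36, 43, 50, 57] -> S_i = 29 + 7*i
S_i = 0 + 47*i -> [0, 47, 94, 141, 188]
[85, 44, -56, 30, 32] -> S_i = Random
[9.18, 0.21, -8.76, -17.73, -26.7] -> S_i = 9.18 + -8.97*i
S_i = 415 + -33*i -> [415, 382, 349, 316, 283]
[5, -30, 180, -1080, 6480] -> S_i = 5*-6^i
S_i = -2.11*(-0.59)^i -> [-2.11, 1.24, -0.73, 0.43, -0.26]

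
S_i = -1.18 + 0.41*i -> [-1.18, -0.77, -0.36, 0.05, 0.46]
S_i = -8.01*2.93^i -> [-8.01, -23.47, -68.77, -201.48, -590.34]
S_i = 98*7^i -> [98, 686, 4802, 33614, 235298]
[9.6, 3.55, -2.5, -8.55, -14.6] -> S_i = 9.60 + -6.05*i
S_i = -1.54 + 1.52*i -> [-1.54, -0.02, 1.5, 3.02, 4.54]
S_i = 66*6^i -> [66, 396, 2376, 14256, 85536]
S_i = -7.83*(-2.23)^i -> [-7.83, 17.46, -38.94, 86.83, -193.63]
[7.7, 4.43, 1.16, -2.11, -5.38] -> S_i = 7.70 + -3.27*i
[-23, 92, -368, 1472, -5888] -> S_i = -23*-4^i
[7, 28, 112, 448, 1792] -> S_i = 7*4^i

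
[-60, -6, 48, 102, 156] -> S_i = -60 + 54*i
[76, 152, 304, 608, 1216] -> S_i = 76*2^i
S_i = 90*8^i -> [90, 720, 5760, 46080, 368640]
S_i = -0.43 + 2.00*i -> [-0.43, 1.57, 3.57, 5.57, 7.57]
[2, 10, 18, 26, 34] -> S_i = 2 + 8*i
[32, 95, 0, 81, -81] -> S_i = Random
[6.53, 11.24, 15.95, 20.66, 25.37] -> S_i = 6.53 + 4.71*i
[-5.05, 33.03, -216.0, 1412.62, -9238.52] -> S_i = -5.05*(-6.54)^i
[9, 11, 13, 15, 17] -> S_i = 9 + 2*i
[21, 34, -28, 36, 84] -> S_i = Random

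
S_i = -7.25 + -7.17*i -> [-7.25, -14.42, -21.59, -28.76, -35.93]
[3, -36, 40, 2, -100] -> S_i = Random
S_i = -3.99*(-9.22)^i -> [-3.99, 36.79, -339.18, 3127.27, -28833.45]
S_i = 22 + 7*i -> [22, 29, 36, 43, 50]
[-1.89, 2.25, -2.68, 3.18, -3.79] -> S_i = -1.89*(-1.19)^i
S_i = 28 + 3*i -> [28, 31, 34, 37, 40]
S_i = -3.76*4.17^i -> [-3.76, -15.68, -65.38, -272.64, -1136.93]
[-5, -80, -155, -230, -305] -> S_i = -5 + -75*i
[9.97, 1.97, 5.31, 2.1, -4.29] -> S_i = Random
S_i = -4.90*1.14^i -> [-4.9, -5.59, -6.37, -7.26, -8.28]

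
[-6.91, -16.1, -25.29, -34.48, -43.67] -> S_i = -6.91 + -9.19*i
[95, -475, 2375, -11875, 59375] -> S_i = 95*-5^i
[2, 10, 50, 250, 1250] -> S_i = 2*5^i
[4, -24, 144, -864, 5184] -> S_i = 4*-6^i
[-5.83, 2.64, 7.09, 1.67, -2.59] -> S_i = Random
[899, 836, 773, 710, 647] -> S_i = 899 + -63*i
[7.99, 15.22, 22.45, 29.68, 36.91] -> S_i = 7.99 + 7.23*i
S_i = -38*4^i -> [-38, -152, -608, -2432, -9728]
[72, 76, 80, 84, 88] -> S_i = 72 + 4*i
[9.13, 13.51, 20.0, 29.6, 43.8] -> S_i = 9.13*1.48^i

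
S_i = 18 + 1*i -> [18, 19, 20, 21, 22]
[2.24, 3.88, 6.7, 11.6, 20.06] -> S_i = 2.24*1.73^i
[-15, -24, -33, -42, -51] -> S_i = -15 + -9*i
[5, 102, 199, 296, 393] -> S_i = 5 + 97*i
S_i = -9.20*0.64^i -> [-9.2, -5.89, -3.77, -2.41, -1.54]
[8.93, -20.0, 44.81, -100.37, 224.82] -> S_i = 8.93*(-2.24)^i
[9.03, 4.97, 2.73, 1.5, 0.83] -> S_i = 9.03*0.55^i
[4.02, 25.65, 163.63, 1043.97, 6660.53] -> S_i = 4.02*6.38^i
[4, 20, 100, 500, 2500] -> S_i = 4*5^i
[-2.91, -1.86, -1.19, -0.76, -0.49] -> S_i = -2.91*0.64^i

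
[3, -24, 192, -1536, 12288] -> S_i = 3*-8^i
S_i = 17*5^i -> [17, 85, 425, 2125, 10625]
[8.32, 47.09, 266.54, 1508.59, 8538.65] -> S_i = 8.32*5.66^i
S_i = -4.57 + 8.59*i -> [-4.57, 4.02, 12.61, 21.2, 29.79]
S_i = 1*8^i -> [1, 8, 64, 512, 4096]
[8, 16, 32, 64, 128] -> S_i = 8*2^i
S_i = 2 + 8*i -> [2, 10, 18, 26, 34]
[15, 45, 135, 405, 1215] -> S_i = 15*3^i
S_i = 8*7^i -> [8, 56, 392, 2744, 19208]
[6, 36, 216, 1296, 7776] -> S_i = 6*6^i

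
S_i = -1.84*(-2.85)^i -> [-1.84, 5.24, -14.95, 42.59, -121.39]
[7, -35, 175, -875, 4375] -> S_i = 7*-5^i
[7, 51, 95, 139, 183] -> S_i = 7 + 44*i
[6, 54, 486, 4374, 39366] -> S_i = 6*9^i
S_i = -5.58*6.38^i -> [-5.58, -35.6, -227.13, -1449.09, -9245.21]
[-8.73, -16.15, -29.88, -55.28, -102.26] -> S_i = -8.73*1.85^i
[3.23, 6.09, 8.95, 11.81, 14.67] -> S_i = 3.23 + 2.86*i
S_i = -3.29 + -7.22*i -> [-3.29, -10.51, -17.73, -24.95, -32.17]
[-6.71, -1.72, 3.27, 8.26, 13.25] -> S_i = -6.71 + 4.99*i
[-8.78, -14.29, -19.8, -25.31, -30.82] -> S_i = -8.78 + -5.51*i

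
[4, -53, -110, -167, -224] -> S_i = 4 + -57*i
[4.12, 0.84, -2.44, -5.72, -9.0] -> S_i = 4.12 + -3.28*i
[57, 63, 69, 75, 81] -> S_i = 57 + 6*i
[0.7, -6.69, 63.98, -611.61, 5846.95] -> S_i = 0.70*(-9.56)^i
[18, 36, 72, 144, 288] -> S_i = 18*2^i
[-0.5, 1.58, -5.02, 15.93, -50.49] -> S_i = -0.50*(-3.17)^i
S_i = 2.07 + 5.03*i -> [2.07, 7.1, 12.13, 17.16, 22.19]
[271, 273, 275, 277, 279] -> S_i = 271 + 2*i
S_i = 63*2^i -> [63, 126, 252, 504, 1008]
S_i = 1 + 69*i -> [1, 70, 139, 208, 277]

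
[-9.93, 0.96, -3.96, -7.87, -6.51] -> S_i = Random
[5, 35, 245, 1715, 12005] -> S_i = 5*7^i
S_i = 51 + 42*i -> [51, 93, 135, 177, 219]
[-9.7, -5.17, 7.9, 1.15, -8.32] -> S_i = Random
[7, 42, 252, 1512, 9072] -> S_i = 7*6^i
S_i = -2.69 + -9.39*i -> [-2.69, -12.08, -21.47, -30.86, -40.25]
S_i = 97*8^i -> [97, 776, 6208, 49664, 397312]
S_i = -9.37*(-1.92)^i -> [-9.37, 17.99, -34.54, 66.32, -127.33]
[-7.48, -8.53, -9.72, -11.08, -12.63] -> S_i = -7.48*1.14^i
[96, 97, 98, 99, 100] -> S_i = 96 + 1*i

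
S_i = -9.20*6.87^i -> [-9.2, -63.2, -434.21, -2983.03, -20493.44]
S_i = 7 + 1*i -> [7, 8, 9, 10, 11]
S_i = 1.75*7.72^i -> [1.75, 13.51, 104.3, 805.17, 6215.95]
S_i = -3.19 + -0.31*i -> [-3.19, -3.5, -3.81, -4.12, -4.43]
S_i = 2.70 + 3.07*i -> [2.7, 5.77, 8.84, 11.91, 14.98]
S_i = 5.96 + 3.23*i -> [5.96, 9.19, 12.42, 15.65, 18.88]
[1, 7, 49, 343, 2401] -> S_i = 1*7^i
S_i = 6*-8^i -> [6, -48, 384, -3072, 24576]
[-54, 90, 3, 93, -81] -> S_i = Random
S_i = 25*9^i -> [25, 225, 2025, 18225, 164025]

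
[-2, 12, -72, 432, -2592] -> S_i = -2*-6^i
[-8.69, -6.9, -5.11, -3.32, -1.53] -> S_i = -8.69 + 1.79*i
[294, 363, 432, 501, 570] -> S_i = 294 + 69*i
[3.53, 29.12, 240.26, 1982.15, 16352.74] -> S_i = 3.53*8.25^i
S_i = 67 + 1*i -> [67, 68, 69, 70, 71]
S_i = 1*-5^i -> [1, -5, 25, -125, 625]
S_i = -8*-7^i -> [-8, 56, -392, 2744, -19208]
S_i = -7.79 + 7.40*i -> [-7.79, -0.39, 7.01, 14.41, 21.81]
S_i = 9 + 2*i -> [9, 11, 13, 15, 17]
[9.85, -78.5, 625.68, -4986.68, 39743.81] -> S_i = 9.85*(-7.97)^i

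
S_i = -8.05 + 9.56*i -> [-8.05, 1.51, 11.07, 20.63, 30.19]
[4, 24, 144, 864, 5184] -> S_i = 4*6^i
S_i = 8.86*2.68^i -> [8.86, 23.74, 63.64, 170.54, 457.06]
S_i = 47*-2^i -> [47, -94, 188, -376, 752]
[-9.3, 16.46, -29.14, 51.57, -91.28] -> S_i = -9.30*(-1.77)^i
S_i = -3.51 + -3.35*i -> [-3.51, -6.86, -10.21, -13.56, -16.91]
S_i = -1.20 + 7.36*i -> [-1.2, 6.16, 13.52, 20.88, 28.24]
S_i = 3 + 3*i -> [3, 6, 9, 12, 15]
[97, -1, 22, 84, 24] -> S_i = Random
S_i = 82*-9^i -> [82, -738, 6642, -59778, 538002]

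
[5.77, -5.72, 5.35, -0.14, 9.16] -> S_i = Random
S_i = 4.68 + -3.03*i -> [4.68, 1.65, -1.38, -4.41, -7.44]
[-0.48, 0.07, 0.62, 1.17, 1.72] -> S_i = -0.48 + 0.55*i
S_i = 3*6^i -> [3, 18, 108, 648, 3888]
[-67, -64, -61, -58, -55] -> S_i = -67 + 3*i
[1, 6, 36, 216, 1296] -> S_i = 1*6^i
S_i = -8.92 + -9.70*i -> [-8.92, -18.62, -28.32, -38.02, -47.72]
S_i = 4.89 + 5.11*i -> [4.89, 10.0, 15.11, 20.22, 25.33]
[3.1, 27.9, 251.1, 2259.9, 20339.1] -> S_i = 3.10*9.00^i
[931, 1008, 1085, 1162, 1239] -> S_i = 931 + 77*i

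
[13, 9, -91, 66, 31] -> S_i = Random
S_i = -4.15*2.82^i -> [-4.15, -11.7, -33.0, -93.07, -262.45]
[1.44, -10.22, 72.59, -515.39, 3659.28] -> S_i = 1.44*(-7.10)^i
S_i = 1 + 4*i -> [1, 5, 9, 13, 17]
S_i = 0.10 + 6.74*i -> [0.1, 6.84, 13.58, 20.32, 27.06]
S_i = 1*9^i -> [1, 9, 81, 729, 6561]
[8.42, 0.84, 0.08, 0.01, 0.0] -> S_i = 8.42*0.10^i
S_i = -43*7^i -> [-43, -301, -2107, -14749, -103243]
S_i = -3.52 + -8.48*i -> [-3.52, -12.0, -20.48, -28.96, -37.44]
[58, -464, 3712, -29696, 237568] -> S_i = 58*-8^i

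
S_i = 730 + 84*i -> [730, 814, 898, 982, 1066]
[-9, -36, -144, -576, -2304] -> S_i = -9*4^i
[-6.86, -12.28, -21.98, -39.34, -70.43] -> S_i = -6.86*1.79^i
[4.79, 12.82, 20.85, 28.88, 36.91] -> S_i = 4.79 + 8.03*i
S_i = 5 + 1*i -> [5, 6, 7, 8, 9]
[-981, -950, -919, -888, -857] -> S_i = -981 + 31*i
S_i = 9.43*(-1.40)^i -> [9.43, -13.2, 18.48, -25.88, 36.23]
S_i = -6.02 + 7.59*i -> [-6.02, 1.57, 9.16, 16.75, 24.34]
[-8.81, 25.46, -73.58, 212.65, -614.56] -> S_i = -8.81*(-2.89)^i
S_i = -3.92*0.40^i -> [-3.92, -1.57, -0.63, -0.25, -0.1]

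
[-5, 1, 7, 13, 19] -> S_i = -5 + 6*i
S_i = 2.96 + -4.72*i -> [2.96, -1.76, -6.48, -11.2, -15.92]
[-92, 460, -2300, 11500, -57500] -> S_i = -92*-5^i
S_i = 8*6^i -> [8, 48, 288, 1728, 10368]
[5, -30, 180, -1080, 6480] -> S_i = 5*-6^i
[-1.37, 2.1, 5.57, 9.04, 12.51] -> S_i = -1.37 + 3.47*i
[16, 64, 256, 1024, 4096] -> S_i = 16*4^i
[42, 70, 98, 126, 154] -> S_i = 42 + 28*i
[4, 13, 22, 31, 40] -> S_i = 4 + 9*i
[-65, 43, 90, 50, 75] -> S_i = Random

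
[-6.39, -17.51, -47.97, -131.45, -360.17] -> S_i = -6.39*2.74^i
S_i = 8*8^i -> [8, 64, 512, 4096, 32768]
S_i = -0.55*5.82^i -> [-0.55, -3.2, -18.63, -108.43, -631.04]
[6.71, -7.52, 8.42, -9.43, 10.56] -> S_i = 6.71*(-1.12)^i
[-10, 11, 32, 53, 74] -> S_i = -10 + 21*i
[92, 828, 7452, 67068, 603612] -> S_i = 92*9^i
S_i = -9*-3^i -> [-9, 27, -81, 243, -729]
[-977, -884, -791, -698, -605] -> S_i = -977 + 93*i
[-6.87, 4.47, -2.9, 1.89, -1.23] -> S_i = -6.87*(-0.65)^i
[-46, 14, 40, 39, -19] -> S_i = Random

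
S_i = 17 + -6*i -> [17, 11, 5, -1, -7]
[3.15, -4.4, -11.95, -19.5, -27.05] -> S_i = 3.15 + -7.55*i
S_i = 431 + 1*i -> [431, 432, 433, 434, 435]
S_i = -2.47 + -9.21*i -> [-2.47, -11.68, -20.89, -30.1, -39.31]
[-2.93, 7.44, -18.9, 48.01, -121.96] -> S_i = -2.93*(-2.54)^i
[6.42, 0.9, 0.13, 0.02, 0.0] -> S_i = 6.42*0.14^i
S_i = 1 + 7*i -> [1, 8, 15, 22, 29]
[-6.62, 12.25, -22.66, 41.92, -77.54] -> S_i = -6.62*(-1.85)^i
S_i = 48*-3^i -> [48, -144, 432, -1296, 3888]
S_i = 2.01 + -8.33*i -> [2.01, -6.32, -14.65, -22.98, -31.31]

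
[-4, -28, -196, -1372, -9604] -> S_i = -4*7^i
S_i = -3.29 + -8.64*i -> [-3.29, -11.93, -20.57, -29.21, -37.85]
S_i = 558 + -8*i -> [558, 550, 542, 534, 526]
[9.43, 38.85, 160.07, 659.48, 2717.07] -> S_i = 9.43*4.12^i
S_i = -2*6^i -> [-2, -12, -72, -432, -2592]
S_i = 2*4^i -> [2, 8, 32, 128, 512]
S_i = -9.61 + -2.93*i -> [-9.61, -12.54, -15.47, -18.4, -21.33]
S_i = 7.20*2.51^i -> [7.2, 18.07, 45.36, 113.86, 285.78]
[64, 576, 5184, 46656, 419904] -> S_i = 64*9^i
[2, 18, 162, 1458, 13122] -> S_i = 2*9^i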